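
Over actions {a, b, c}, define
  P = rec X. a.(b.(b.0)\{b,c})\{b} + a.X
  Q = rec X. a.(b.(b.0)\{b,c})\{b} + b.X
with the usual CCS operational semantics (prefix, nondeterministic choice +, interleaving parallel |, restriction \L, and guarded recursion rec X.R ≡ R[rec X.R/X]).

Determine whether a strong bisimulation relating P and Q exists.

NO

Reachable graph of P (2 states):
  p0 = rec X. a.(b.(b.0)\{b,c})\{b} + a.X has moves -a-> p0, -a-> p1
  p1 = (b.(b.0)\{b,c})\{b} has moves stopped
Reachable graph of Q (2 states):
  q0 = rec X. a.(b.(b.0)\{b,c})\{b} + b.X has moves -a-> q1, -b-> q0
  q1 = (b.(b.0)\{b,c})\{b} has moves stopped
Bisimilarity quotient blocks:
  B0 = {p0}
  B1 = {p1, q1}
  B2 = {q0}
p0 ∈ B0, q0 ∈ B2 → different blocks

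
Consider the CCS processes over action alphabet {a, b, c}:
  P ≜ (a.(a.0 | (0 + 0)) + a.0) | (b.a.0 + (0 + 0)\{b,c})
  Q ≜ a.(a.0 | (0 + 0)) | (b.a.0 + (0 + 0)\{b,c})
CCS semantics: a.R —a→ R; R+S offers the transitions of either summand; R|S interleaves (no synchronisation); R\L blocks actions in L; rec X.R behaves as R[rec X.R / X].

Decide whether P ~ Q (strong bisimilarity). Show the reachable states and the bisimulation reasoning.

LTS(P): 12 reachable states
  s0 = (a.(a.0 | (0 + 0)) + a.0) | (b.a.0 + (0 + 0)\{b,c}) has moves —a→ s1, —a→ s2, —b→ s3
  s1 = 0 | (b.a.0 + (0 + 0)\{b,c}) has moves —b→ s4
  s2 = a.0 | (0 + 0) | (b.a.0 + (0 + 0)\{b,c}) has moves —a→ s5, —b→ s6
  s3 = (a.(a.0 | (0 + 0)) + a.0) | a.0 has moves —a→ s4, —a→ s6, —a→ s7
  s4 = 0 | a.0 has moves —a→ s8
  s5 = 0 | (0 + 0) | (b.a.0 + (0 + 0)\{b,c}) has moves —b→ s9
  s6 = a.0 | (0 + 0) | a.0 has moves —a→ s10, —a→ s9
  s7 = (a.(a.0 | (0 + 0)) + a.0) | 0 has moves —a→ s10, —a→ s8
  s8 = 0 | 0 has moves ∅
  s9 = 0 | (0 + 0) | a.0 has moves —a→ s11
  s10 = a.0 | (0 + 0) | 0 has moves —a→ s11
  s11 = 0 | (0 + 0) | 0 has moves ∅
LTS(Q): 9 reachable states
  t0 = a.(a.0 | (0 + 0)) | (b.a.0 + (0 + 0)\{b,c}) has moves —a→ t1, —b→ t2
  t1 = a.0 | (0 + 0) | (b.a.0 + (0 + 0)\{b,c}) has moves —a→ t3, —b→ t4
  t2 = a.(a.0 | (0 + 0)) | a.0 has moves —a→ t4, —a→ t5
  t3 = 0 | (0 + 0) | (b.a.0 + (0 + 0)\{b,c}) has moves —b→ t6
  t4 = a.0 | (0 + 0) | a.0 has moves —a→ t6, —a→ t7
  t5 = a.(a.0 | (0 + 0)) | 0 has moves —a→ t7
  t6 = 0 | (0 + 0) | a.0 has moves —a→ t8
  t7 = a.0 | (0 + 0) | 0 has moves —a→ t8
  t8 = 0 | (0 + 0) | 0 has moves ∅
Partition-refinement fixed point:
  B0 = {s0}
  B1 = {s1, s5, t3}
  B2 = {s10, s4, s9, t6, t7}
  B3 = {s11, s8, t8}
  B4 = {s2, t1}
  B5 = {s6, t4, t5}
  B6 = {s3}
  B7 = {s7}
  B8 = {t0}
  B9 = {t2}
s0 ∈ B0, t0 ∈ B8 → different blocks

P ≁ Q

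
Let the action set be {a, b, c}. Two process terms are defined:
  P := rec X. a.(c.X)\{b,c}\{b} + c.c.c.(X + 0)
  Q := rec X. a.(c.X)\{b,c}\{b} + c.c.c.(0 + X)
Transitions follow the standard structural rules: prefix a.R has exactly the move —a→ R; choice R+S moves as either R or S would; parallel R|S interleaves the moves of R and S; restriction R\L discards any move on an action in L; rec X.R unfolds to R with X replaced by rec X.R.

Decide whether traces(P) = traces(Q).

P's transition system — 5 states:
  u0 = rec X. a.(c.X)\{b,c}\{b} + c.c.c.(X + 0) → -a-> u1, -c-> u2
  u1 = (c.(rec X. a.(c.X)\{b,c}\{b} + c.c.c.(X + 0)))\{b,c}\{b} → (no moves)
  u2 = c.c.((rec X. a.(c.X)\{b,c}\{b} + c.c.c.(X + 0)) + 0) → -c-> u3
  u3 = c.((rec X. a.(c.X)\{b,c}\{b} + c.c.c.(X + 0)) + 0) → -c-> u4
  u4 = (rec X. a.(c.X)\{b,c}\{b} + c.c.c.(X + 0)) + 0 → -a-> u1, -c-> u2
Q's transition system — 5 states:
  v0 = rec X. a.(c.X)\{b,c}\{b} + c.c.c.(0 + X) → -a-> v1, -c-> v2
  v1 = (c.(rec X. a.(c.X)\{b,c}\{b} + c.c.c.(0 + X)))\{b,c}\{b} → (no moves)
  v2 = c.c.(0 + (rec X. a.(c.X)\{b,c}\{b} + c.c.c.(0 + X))) → -c-> v3
  v3 = c.(0 + (rec X. a.(c.X)\{b,c}\{b} + c.c.c.(0 + X))) → -c-> v4
  v4 = 0 + (rec X. a.(c.X)\{b,c}\{b} + c.c.c.(0 + X)) → -a-> v1, -c-> v2
Partition-refinement fixed point:
  B0 = {u0, u4, v0, v4}
  B1 = {u1, v1}
  B2 = {u2, v2}
  B3 = {u3, v3}
u0 ∈ B0, v0 ∈ B0 → same block
Bisimilar ⇒ trace-equivalent.

trace-equivalent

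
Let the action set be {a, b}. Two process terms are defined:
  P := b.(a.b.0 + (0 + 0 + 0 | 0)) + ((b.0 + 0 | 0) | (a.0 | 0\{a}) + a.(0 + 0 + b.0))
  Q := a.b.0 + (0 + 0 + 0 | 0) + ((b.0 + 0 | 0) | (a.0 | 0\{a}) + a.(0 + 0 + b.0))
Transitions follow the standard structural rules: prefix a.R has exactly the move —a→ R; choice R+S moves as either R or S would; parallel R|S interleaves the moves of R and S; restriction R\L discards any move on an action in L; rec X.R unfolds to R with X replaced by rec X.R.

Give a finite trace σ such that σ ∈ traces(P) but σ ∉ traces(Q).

bab

LTS(P): 8 reachable states
  u0 = b.(a.b.0 + (0 + 0 + 0 | 0)) + ((b.0 + 0 | 0) | (a.0 | 0\{a}) + a.(0 + 0 + b.0)) ⊢ ··a··> u1, ··a··> u2, ··b··> u3, ··b··> u4
  u1 = (b.0 + 0 | 0) | (0 | 0\{a}) ⊢ ··b··> u5
  u2 = 0 + 0 + b.0 ⊢ ··b··> u6
  u3 = 0 | (a.0 | 0\{a}) ⊢ ··a··> u5
  u4 = a.b.0 + (0 + 0 + 0 | 0) ⊢ ··a··> u7
  u5 = 0 | (0 | 0\{a}) ⊢ ∅
  u6 = 0 ⊢ ∅
  u7 = b.0 ⊢ ··b··> u6
LTS(Q): 7 reachable states
  v0 = a.b.0 + (0 + 0 + 0 | 0) + ((b.0 + 0 | 0) | (a.0 | 0\{a}) + a.(0 + 0 + b.0)) ⊢ ··a··> v1, ··a··> v2, ··a··> v3, ··b··> v4
  v1 = (b.0 + 0 | 0) | (0 | 0\{a}) ⊢ ··b··> v5
  v2 = 0 + 0 + b.0 ⊢ ··b··> v6
  v3 = b.0 ⊢ ··b··> v6
  v4 = 0 | (a.0 | 0\{a}) ⊢ ··a··> v5
  v5 = 0 | (0 | 0\{a}) ⊢ ∅
  v6 = 0 ⊢ ∅
Executing bab from P (initial set {u0}):
  after b @ step 1: {u3, u4}
  after a @ step 2: {u5, u7}
  after b @ step 3: {u6}
  ✓ P
Executing bab from Q (initial set {v0}):
  after b @ step 1: {v4}
  after a @ step 2: {v5}
  after b @ step 3: no successor for Q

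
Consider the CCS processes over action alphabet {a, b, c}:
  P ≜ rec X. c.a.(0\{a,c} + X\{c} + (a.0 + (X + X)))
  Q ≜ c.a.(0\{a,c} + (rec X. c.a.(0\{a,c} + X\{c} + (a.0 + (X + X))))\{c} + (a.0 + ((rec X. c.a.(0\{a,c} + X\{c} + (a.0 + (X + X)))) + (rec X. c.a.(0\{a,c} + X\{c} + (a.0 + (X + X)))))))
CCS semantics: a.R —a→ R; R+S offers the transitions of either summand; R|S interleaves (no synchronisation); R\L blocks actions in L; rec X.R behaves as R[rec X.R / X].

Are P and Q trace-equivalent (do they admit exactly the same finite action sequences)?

Reachable graph of P (4 states):
  u0 = rec X. c.a.(0\{a,c} + X\{c} + (a.0 + (X + X))) has moves =c=> u1
  u1 = a.(0\{a,c} + (rec X. c.a.(0\{a,c} + X\{c} + (a.0 + (X + X))))\{c} + (a.0 + ((rec X. c.a.(0\{a,c} + X\{c} + (a.0 + (X + X)))) + (rec X. c.a.(0\{a,c} + X\{c} + (a.0 + (X + X))))))) has moves =a=> u2
  u2 = 0\{a,c} + (rec X. c.a.(0\{a,c} + X\{c} + (a.0 + (X + X))))\{c} + (a.0 + ((rec X. c.a.(0\{a,c} + X\{c} + (a.0 + (X + X)))) + (rec X. c.a.(0\{a,c} + X\{c} + (a.0 + (X + X)))))) has moves =a=> u3, =c=> u1
  u3 = 0 has moves stopped
Reachable graph of Q (4 states):
  v0 = c.a.(0\{a,c} + (rec X. c.a.(0\{a,c} + X\{c} + (a.0 + (X + X))))\{c} + (a.0 + ((rec X. c.a.(0\{a,c} + X\{c} + (a.0 + (X + X)))) + (rec X. c.a.(0\{a,c} + X\{c} + (a.0 + (X + X))))))) has moves =c=> v1
  v1 = a.(0\{a,c} + (rec X. c.a.(0\{a,c} + X\{c} + (a.0 + (X + X))))\{c} + (a.0 + ((rec X. c.a.(0\{a,c} + X\{c} + (a.0 + (X + X)))) + (rec X. c.a.(0\{a,c} + X\{c} + (a.0 + (X + X))))))) has moves =a=> v2
  v2 = 0\{a,c} + (rec X. c.a.(0\{a,c} + X\{c} + (a.0 + (X + X))))\{c} + (a.0 + ((rec X. c.a.(0\{a,c} + X\{c} + (a.0 + (X + X)))) + (rec X. c.a.(0\{a,c} + X\{c} + (a.0 + (X + X)))))) has moves =a=> v3, =c=> v1
  v3 = 0 has moves stopped
Partition-refinement fixed point:
  B0 = {u0, v0}
  B1 = {u1, v1}
  B2 = {u2, v2}
  B3 = {u3, v3}
u0 ∈ B0, v0 ∈ B0 → same block
Bisimilar ⇒ trace-equivalent.

YES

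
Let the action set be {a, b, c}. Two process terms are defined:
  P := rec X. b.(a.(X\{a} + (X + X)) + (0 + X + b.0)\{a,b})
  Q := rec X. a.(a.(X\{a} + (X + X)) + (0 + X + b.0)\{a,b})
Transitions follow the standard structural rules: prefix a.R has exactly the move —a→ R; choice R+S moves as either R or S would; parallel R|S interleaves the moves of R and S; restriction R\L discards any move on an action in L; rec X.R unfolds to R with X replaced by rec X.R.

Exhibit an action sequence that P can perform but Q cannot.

b

P's transition system — 4 states:
  s0 = rec X. b.(a.(X\{a} + (X + X)) + (0 + X + b.0)\{a,b}) | -b-> s1
  s1 = a.((rec X. b.(a.(X\{a} + (X + X)) + (0 + X + b.0)\{a,b}))\{a} + ((rec X. b.(a.(X\{a} + (X + X)) + (0 + X + b.0)\{a,b})) + (rec X. b.(a.(X\{a} + (X + X)) + (0 + X + b.0)\{a,b})))) + (0 + (rec X. b.(a.(X\{a} + (X + X)) + (0 + X + b.0)\{a,b})) + b.0)\{a,b} | -a-> s2
  s2 = (rec X. b.(a.(X\{a} + (X + X)) + (0 + X + b.0)\{a,b}))\{a} + ((rec X. b.(a.(X\{a} + (X + X)) + (0 + X + b.0)\{a,b})) + (rec X. b.(a.(X\{a} + (X + X)) + (0 + X + b.0)\{a,b}))) | -b-> s1, -b-> s3
  s3 = (a.((rec X. b.(a.(X\{a} + (X + X)) + (0 + X + b.0)\{a,b}))\{a} + ((rec X. b.(a.(X\{a} + (X + X)) + (0 + X + b.0)\{a,b})) + (rec X. b.(a.(X\{a} + (X + X)) + (0 + X + b.0)\{a,b})))) + (0 + (rec X. b.(a.(X\{a} + (X + X)) + (0 + X + b.0)\{a,b})) + b.0)\{a,b})\{a} | ∅
Q's transition system — 3 states:
  t0 = rec X. a.(a.(X\{a} + (X + X)) + (0 + X + b.0)\{a,b}) | -a-> t1
  t1 = a.((rec X. a.(a.(X\{a} + (X + X)) + (0 + X + b.0)\{a,b}))\{a} + ((rec X. a.(a.(X\{a} + (X + X)) + (0 + X + b.0)\{a,b})) + (rec X. a.(a.(X\{a} + (X + X)) + (0 + X + b.0)\{a,b})))) + (0 + (rec X. a.(a.(X\{a} + (X + X)) + (0 + X + b.0)\{a,b})) + b.0)\{a,b} | -a-> t2
  t2 = (rec X. a.(a.(X\{a} + (X + X)) + (0 + X + b.0)\{a,b}))\{a} + ((rec X. a.(a.(X\{a} + (X + X)) + (0 + X + b.0)\{a,b})) + (rec X. a.(a.(X\{a} + (X + X)) + (0 + X + b.0)\{a,b}))) | -a-> t1
Trace ⟨b⟩ through P, begin at {s0}:
  [1] b ⇒ {s1}
  — P admits the full trace.
Trace ⟨b⟩ through Q, begin at {t0}:
  [1] b ⇒ no successor for Q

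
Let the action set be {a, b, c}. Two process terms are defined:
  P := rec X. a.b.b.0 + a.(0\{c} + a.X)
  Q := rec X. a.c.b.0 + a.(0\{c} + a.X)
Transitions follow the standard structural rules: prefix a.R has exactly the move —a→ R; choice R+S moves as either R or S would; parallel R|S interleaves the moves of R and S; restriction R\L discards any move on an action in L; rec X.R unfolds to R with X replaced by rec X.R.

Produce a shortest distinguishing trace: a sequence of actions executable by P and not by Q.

LTS(P): 5 reachable states
  u0 = rec X. a.b.b.0 + a.(0\{c} + a.X) :: ··a··> u1, ··a··> u2
  u1 = 0\{c} + a.(rec X. a.b.b.0 + a.(0\{c} + a.X)) :: ··a··> u0
  u2 = b.b.0 :: ··b··> u3
  u3 = b.0 :: ··b··> u4
  u4 = 0 :: ·
LTS(Q): 5 reachable states
  v0 = rec X. a.c.b.0 + a.(0\{c} + a.X) :: ··a··> v1, ··a··> v2
  v1 = 0\{c} + a.(rec X. a.c.b.0 + a.(0\{c} + a.X)) :: ··a··> v0
  v2 = c.b.0 :: ··c··> v3
  v3 = b.0 :: ··b··> v4
  v4 = 0 :: ·
Run σ = ⟨ab⟩ on P: start {u0}
  after a @ step 1: {u1, u2}
  after b @ step 2: {u3}
  ✓ P
Run σ = ⟨ab⟩ on Q: start {v0}
  after a @ step 1: {v1, v2}
  after b @ step 2: no successor for Q

ab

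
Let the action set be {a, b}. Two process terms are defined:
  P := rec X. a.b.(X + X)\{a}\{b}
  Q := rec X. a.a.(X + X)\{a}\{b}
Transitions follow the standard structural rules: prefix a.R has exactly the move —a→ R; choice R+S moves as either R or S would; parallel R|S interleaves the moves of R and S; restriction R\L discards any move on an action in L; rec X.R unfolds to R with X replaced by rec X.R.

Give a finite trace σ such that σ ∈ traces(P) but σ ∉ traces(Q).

P's transition system — 3 states:
  m0 = rec X. a.b.(X + X)\{a}\{b} has moves ··a··> m1
  m1 = b.((rec X. a.b.(X + X)\{a}\{b}) + (rec X. a.b.(X + X)\{a}\{b}))\{a}\{b} has moves ··b··> m2
  m2 = ((rec X. a.b.(X + X)\{a}\{b}) + (rec X. a.b.(X + X)\{a}\{b}))\{a}\{b} has moves ∅
Q's transition system — 3 states:
  n0 = rec X. a.a.(X + X)\{a}\{b} has moves ··a··> n1
  n1 = a.((rec X. a.a.(X + X)\{a}\{b}) + (rec X. a.a.(X + X)\{a}\{b}))\{a}\{b} has moves ··a··> n2
  n2 = ((rec X. a.a.(X + X)\{a}\{b}) + (rec X. a.a.(X + X)\{a}\{b}))\{a}\{b} has moves ∅
Executing ab from P (initial set {m0}):
  step 1 (a): {m1}
  step 2 (b): {m2}
  — P admits the full trace.
Executing ab from Q (initial set {n0}):
  step 1 (a): {n1}
  step 2 (b): ∅ (Q stuck)

ab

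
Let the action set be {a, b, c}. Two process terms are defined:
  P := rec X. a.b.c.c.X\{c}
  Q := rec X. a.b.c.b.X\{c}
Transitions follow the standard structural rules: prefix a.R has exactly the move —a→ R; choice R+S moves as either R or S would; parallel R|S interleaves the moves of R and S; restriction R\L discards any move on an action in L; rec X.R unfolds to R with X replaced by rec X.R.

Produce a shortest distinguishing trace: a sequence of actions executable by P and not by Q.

abcc

Reachable graph of P (7 states):
  u0 = rec X. a.b.c.c.X\{c} → -a-> u1
  u1 = b.c.c.(rec X. a.b.c.c.X\{c})\{c} → -b-> u2
  u2 = c.c.(rec X. a.b.c.c.X\{c})\{c} → -c-> u3
  u3 = c.(rec X. a.b.c.c.X\{c})\{c} → -c-> u4
  u4 = (rec X. a.b.c.c.X\{c})\{c} → -a-> u5
  u5 = (b.c.c.(rec X. a.b.c.c.X\{c})\{c})\{c} → -b-> u6
  u6 = (c.c.(rec X. a.b.c.c.X\{c})\{c})\{c} → stopped
Reachable graph of Q (7 states):
  v0 = rec X. a.b.c.b.X\{c} → -a-> v1
  v1 = b.c.b.(rec X. a.b.c.b.X\{c})\{c} → -b-> v2
  v2 = c.b.(rec X. a.b.c.b.X\{c})\{c} → -c-> v3
  v3 = b.(rec X. a.b.c.b.X\{c})\{c} → -b-> v4
  v4 = (rec X. a.b.c.b.X\{c})\{c} → -a-> v5
  v5 = (b.c.b.(rec X. a.b.c.b.X\{c})\{c})\{c} → -b-> v6
  v6 = (c.b.(rec X. a.b.c.b.X\{c})\{c})\{c} → stopped
Executing abcc from P (initial set {u0}):
  step 1 (a): {u1}
  step 2 (b): {u2}
  step 3 (c): {u3}
  step 4 (c): {u4}
  P completes σ.
Executing abcc from Q (initial set {v0}):
  step 1 (a): {v1}
  step 2 (b): {v2}
  step 3 (c): {v3}
  step 4 (c): ∅  — Q cannot continue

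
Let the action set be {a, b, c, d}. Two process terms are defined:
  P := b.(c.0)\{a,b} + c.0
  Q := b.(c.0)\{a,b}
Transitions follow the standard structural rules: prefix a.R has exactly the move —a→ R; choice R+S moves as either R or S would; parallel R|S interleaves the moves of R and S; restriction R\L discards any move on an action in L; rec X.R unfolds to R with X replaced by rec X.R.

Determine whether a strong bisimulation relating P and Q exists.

P's transition system — 4 states:
  u0 = b.(c.0)\{a,b} + c.0 :: --b--▸ u1, --c--▸ u2
  u1 = (c.0)\{a,b} :: --c--▸ u3
  u2 = 0 :: stopped
  u3 = 0\{a,b} :: stopped
Q's transition system — 3 states:
  v0 = b.(c.0)\{a,b} :: --b--▸ v1
  v1 = (c.0)\{a,b} :: --c--▸ v2
  v2 = 0\{a,b} :: stopped
Coarsest stable partition (strong bisimilarity classes):
  B0 = {u0}
  B1 = {u1, v1}
  B2 = {u2, u3, v2}
  B3 = {v0}
u0 ∈ B0, v0 ∈ B3 → different blocks

NO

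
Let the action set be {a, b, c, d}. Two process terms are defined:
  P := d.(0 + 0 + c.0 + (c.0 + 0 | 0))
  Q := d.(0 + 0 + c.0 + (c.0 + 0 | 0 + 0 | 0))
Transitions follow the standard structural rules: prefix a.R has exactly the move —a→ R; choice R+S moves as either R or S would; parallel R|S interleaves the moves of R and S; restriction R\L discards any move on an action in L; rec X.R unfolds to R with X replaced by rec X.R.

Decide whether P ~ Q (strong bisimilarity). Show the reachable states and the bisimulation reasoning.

P ~ Q

LTS(P): 3 reachable states
  u0 = d.(0 + 0 + c.0 + (c.0 + 0 | 0)) has moves ··d··> u1
  u1 = 0 + 0 + c.0 + (c.0 + 0 | 0) has moves ··c··> u2
  u2 = 0 has moves ∅
LTS(Q): 3 reachable states
  v0 = d.(0 + 0 + c.0 + (c.0 + 0 | 0 + 0 | 0)) has moves ··d··> v1
  v1 = 0 + 0 + c.0 + (c.0 + 0 | 0 + 0 | 0) has moves ··c··> v2
  v2 = 0 has moves ∅
Coarsest stable partition (strong bisimilarity classes):
  B0 = {u0, v0}
  B1 = {u1, v1}
  B2 = {u2, v2}
u0 ∈ B0, v0 ∈ B0 → same block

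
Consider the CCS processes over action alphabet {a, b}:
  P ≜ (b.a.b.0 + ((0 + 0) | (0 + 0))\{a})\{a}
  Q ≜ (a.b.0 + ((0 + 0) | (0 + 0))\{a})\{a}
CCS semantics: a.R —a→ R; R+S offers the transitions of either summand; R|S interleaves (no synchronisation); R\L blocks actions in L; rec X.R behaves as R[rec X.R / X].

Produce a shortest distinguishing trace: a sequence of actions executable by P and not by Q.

P's transition system — 2 states:
  p0 = (b.a.b.0 + ((0 + 0) | (0 + 0))\{a})\{a} :: -b-> p1
  p1 = (a.b.0)\{a} :: ·
Q's transition system — 1 states:
  q0 = (a.b.0 + ((0 + 0) | (0 + 0))\{a})\{a} :: ·
Executing b from P (initial set {p0}):
  [1] b ⇒ {p1}
  P completes σ.
Executing b from Q (initial set {q0}):
  [1] b ⇒ ∅  — Q cannot continue

b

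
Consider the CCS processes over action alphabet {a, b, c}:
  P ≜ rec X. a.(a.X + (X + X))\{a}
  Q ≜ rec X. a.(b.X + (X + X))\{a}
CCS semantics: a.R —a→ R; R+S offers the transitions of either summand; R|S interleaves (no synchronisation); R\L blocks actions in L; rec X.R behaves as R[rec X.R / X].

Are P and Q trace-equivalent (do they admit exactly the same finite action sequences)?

P's transition system — 2 states:
  u0 = rec X. a.(a.X + (X + X))\{a} | -a-> u1
  u1 = (a.(rec X. a.(a.X + (X + X))\{a}) + ((rec X. a.(a.X + (X + X))\{a}) + (rec X. a.(a.X + (X + X))\{a})))\{a} | (no moves)
Q's transition system — 3 states:
  v0 = rec X. a.(b.X + (X + X))\{a} | -a-> v1
  v1 = (b.(rec X. a.(b.X + (X + X))\{a}) + ((rec X. a.(b.X + (X + X))\{a}) + (rec X. a.(b.X + (X + X))\{a})))\{a} | -b-> v2
  v2 = (rec X. a.(b.X + (X + X))\{a})\{a} | (no moves)
Run σ = ⟨ab⟩ on Q: start {v0}
  after a @ step 1: {v1}
  after b @ step 2: {v2}
  — Q admits the full trace.
Run σ = ⟨ab⟩ on P: start {u0}
  after a @ step 1: {u1}
  after b @ step 2: ∅ (P stuck)

traces(P) ≠ traces(Q) — witness ⟨ab⟩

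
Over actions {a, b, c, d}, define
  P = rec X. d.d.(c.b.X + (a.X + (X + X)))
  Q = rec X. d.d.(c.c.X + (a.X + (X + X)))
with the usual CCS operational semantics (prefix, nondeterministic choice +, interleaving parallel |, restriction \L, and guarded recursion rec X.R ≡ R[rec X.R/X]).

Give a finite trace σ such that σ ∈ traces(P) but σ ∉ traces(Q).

ddcb

P's transition system — 4 states:
  s0 = rec X. d.d.(c.b.X + (a.X + (X + X))) → -d-> s1
  s1 = d.(c.b.(rec X. d.d.(c.b.X + (a.X + (X + X)))) + (a.(rec X. d.d.(c.b.X + (a.X + (X + X)))) + ((rec X. d.d.(c.b.X + (a.X + (X + X)))) + (rec X. d.d.(c.b.X + (a.X + (X + X))))))) → -d-> s2
  s2 = c.b.(rec X. d.d.(c.b.X + (a.X + (X + X)))) + (a.(rec X. d.d.(c.b.X + (a.X + (X + X)))) + ((rec X. d.d.(c.b.X + (a.X + (X + X)))) + (rec X. d.d.(c.b.X + (a.X + (X + X)))))) → -a-> s0, -c-> s3, -d-> s1
  s3 = b.(rec X. d.d.(c.b.X + (a.X + (X + X)))) → -b-> s0
Q's transition system — 4 states:
  t0 = rec X. d.d.(c.c.X + (a.X + (X + X))) → -d-> t1
  t1 = d.(c.c.(rec X. d.d.(c.c.X + (a.X + (X + X)))) + (a.(rec X. d.d.(c.c.X + (a.X + (X + X)))) + ((rec X. d.d.(c.c.X + (a.X + (X + X)))) + (rec X. d.d.(c.c.X + (a.X + (X + X))))))) → -d-> t2
  t2 = c.c.(rec X. d.d.(c.c.X + (a.X + (X + X)))) + (a.(rec X. d.d.(c.c.X + (a.X + (X + X)))) + ((rec X. d.d.(c.c.X + (a.X + (X + X)))) + (rec X. d.d.(c.c.X + (a.X + (X + X)))))) → -a-> t0, -c-> t3, -d-> t1
  t3 = c.(rec X. d.d.(c.c.X + (a.X + (X + X)))) → -c-> t0
Executing ddcb from P (initial set {s0}):
  step 1 (d): {s1}
  step 2 (d): {s2}
  step 3 (c): {s3}
  step 4 (b): {s0}
  — P admits the full trace.
Executing ddcb from Q (initial set {t0}):
  step 1 (d): {t1}
  step 2 (d): {t2}
  step 3 (c): {t3}
  step 4 (b): no successor for Q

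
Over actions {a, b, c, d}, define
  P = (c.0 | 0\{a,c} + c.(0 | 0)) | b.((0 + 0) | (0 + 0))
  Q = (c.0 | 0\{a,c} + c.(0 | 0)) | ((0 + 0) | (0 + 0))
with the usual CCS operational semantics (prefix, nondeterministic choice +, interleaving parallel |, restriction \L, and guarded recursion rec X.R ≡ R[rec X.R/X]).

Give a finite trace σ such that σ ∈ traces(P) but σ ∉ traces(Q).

b

LTS(P): 6 reachable states
  s0 = (c.0 | 0\{a,c} + c.(0 | 0)) | b.((0 + 0) | (0 + 0)) ⊢ ··b··> s1, ··c··> s2, ··c··> s3
  s1 = (c.0 | 0\{a,c} + c.(0 | 0)) | ((0 + 0) | (0 + 0)) ⊢ ··c··> s4, ··c··> s5
  s2 = 0 | 0 | b.((0 + 0) | (0 + 0)) ⊢ ··b··> s4
  s3 = 0 | 0\{a,c} | b.((0 + 0) | (0 + 0)) ⊢ ··b··> s5
  s4 = 0 | 0 | ((0 + 0) | (0 + 0)) ⊢ ∅
  s5 = 0 | 0\{a,c} | ((0 + 0) | (0 + 0)) ⊢ ∅
LTS(Q): 3 reachable states
  t0 = (c.0 | 0\{a,c} + c.(0 | 0)) | ((0 + 0) | (0 + 0)) ⊢ ··c··> t1, ··c··> t2
  t1 = 0 | 0 | ((0 + 0) | (0 + 0)) ⊢ ∅
  t2 = 0 | 0\{a,c} | ((0 + 0) | (0 + 0)) ⊢ ∅
Run σ = ⟨b⟩ on P: start {s0}
  step 1 (b): {s1}
  P completes σ.
Run σ = ⟨b⟩ on Q: start {t0}
  step 1 (b): no successor for Q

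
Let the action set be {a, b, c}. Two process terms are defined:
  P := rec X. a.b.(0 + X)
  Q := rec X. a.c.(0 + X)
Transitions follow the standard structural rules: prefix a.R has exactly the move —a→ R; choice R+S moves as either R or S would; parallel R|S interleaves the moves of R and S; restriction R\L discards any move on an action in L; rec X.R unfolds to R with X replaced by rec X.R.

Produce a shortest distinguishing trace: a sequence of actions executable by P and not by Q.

ab

P's transition system — 3 states:
  s0 = rec X. a.b.(0 + X) :: ··a··> s1
  s1 = b.(0 + (rec X. a.b.(0 + X))) :: ··b··> s2
  s2 = 0 + (rec X. a.b.(0 + X)) :: ··a··> s1
Q's transition system — 3 states:
  t0 = rec X. a.c.(0 + X) :: ··a··> t1
  t1 = c.(0 + (rec X. a.c.(0 + X))) :: ··c··> t2
  t2 = 0 + (rec X. a.c.(0 + X)) :: ··a··> t1
Run σ = ⟨ab⟩ on P: start {s0}
  step 1 (a): {s1}
  step 2 (b): {s2}
  — P admits the full trace.
Run σ = ⟨ab⟩ on Q: start {t0}
  step 1 (a): {t1}
  step 2 (b): no successor for Q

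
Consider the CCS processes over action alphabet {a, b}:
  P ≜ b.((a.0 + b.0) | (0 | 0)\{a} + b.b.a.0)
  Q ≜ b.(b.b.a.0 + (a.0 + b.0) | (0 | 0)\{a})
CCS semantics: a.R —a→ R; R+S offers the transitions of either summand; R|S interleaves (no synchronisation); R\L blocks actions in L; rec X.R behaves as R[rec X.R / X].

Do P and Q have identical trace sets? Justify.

Reachable graph of P (6 states):
  p0 = b.((a.0 + b.0) | (0 | 0)\{a} + b.b.a.0) → —b→ p1
  p1 = (a.0 + b.0) | (0 | 0)\{a} + b.b.a.0 → —a→ p2, —b→ p2, —b→ p3
  p2 = 0 | (0 | 0)\{a} → ∅
  p3 = b.a.0 → —b→ p4
  p4 = a.0 → —a→ p5
  p5 = 0 → ∅
Reachable graph of Q (6 states):
  q0 = b.(b.b.a.0 + (a.0 + b.0) | (0 | 0)\{a}) → —b→ q1
  q1 = b.b.a.0 + (a.0 + b.0) | (0 | 0)\{a} → —a→ q2, —b→ q2, —b→ q3
  q2 = 0 | (0 | 0)\{a} → ∅
  q3 = b.a.0 → —b→ q4
  q4 = a.0 → —a→ q5
  q5 = 0 → ∅
Bisimilarity quotient blocks:
  B0 = {p0, q0}
  B1 = {p1, q1}
  B2 = {p2, p5, q2, q5}
  B3 = {p3, q3}
  B4 = {p4, q4}
p0 ∈ B0, q0 ∈ B0 → same block
Bisimilar ⇒ trace-equivalent.

trace-equivalent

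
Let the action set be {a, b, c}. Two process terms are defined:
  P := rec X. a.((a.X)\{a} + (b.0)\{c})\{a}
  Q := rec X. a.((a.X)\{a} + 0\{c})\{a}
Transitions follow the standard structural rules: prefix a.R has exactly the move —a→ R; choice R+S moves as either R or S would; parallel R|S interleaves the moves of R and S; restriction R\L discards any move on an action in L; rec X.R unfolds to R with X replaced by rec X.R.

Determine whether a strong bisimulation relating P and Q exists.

NO

Reachable graph of P (3 states):
  s0 = rec X. a.((a.X)\{a} + (b.0)\{c})\{a} | ··a··> s1
  s1 = ((a.(rec X. a.((a.X)\{a} + (b.0)\{c})\{a}))\{a} + (b.0)\{c})\{a} | ··b··> s2
  s2 = 0\{c}\{a} | ·
Reachable graph of Q (2 states):
  t0 = rec X. a.((a.X)\{a} + 0\{c})\{a} | ··a··> t1
  t1 = ((a.(rec X. a.((a.X)\{a} + 0\{c})\{a}))\{a} + 0\{c})\{a} | ·
Bisimilarity quotient blocks:
  B0 = {s0}
  B1 = {s1}
  B2 = {s2, t1}
  B3 = {t0}
s0 ∈ B0, t0 ∈ B3 → different blocks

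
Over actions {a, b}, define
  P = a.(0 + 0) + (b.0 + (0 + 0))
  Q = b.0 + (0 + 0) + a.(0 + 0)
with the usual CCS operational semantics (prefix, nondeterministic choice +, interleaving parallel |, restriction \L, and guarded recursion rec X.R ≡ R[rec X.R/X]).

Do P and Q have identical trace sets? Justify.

P's transition system — 3 states:
  p0 = a.(0 + 0) + (b.0 + (0 + 0)) has moves -a-> p1, -b-> p2
  p1 = 0 + 0 has moves ∅
  p2 = 0 has moves ∅
Q's transition system — 3 states:
  q0 = b.0 + (0 + 0) + a.(0 + 0) has moves -a-> q1, -b-> q2
  q1 = 0 + 0 has moves ∅
  q2 = 0 has moves ∅
Bisimilarity quotient blocks:
  B0 = {p0, q0}
  B1 = {p1, p2, q1, q2}
p0 ∈ B0, q0 ∈ B0 → same block
Bisimilar ⇒ trace-equivalent.

trace-equivalent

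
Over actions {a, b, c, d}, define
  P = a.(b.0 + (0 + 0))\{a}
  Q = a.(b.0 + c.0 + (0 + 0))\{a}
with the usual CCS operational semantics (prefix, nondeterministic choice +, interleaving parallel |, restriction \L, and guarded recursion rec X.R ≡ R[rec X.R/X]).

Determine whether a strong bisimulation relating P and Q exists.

Reachable graph of P (3 states):
  s0 = a.(b.0 + (0 + 0))\{a} | -a-> s1
  s1 = (b.0 + (0 + 0))\{a} | -b-> s2
  s2 = 0\{a} | ∅
Reachable graph of Q (3 states):
  t0 = a.(b.0 + c.0 + (0 + 0))\{a} | -a-> t1
  t1 = (b.0 + c.0 + (0 + 0))\{a} | -b-> t2, -c-> t2
  t2 = 0\{a} | ∅
Partition-refinement fixed point:
  B0 = {s0}
  B1 = {s1}
  B2 = {s2, t2}
  B3 = {t0}
  B4 = {t1}
s0 ∈ B0, t0 ∈ B3 → different blocks

not bisimilar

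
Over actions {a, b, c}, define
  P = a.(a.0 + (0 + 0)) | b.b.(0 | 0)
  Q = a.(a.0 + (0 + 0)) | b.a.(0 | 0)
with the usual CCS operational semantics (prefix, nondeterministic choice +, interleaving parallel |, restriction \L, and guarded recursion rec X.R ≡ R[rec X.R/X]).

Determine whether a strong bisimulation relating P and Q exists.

not bisimilar

P's transition system — 9 states:
  p0 = a.(a.0 + (0 + 0)) | b.b.(0 | 0) | —a→ p1, —b→ p2
  p1 = (a.0 + (0 + 0)) | b.b.(0 | 0) | —a→ p3, —b→ p4
  p2 = a.(a.0 + (0 + 0)) | b.(0 | 0) | —a→ p4, —b→ p5
  p3 = 0 | b.b.(0 | 0) | —b→ p6
  p4 = (a.0 + (0 + 0)) | b.(0 | 0) | —a→ p6, —b→ p7
  p5 = a.(a.0 + (0 + 0)) | (0 | 0) | —a→ p7
  p6 = 0 | b.(0 | 0) | —b→ p8
  p7 = (a.0 + (0 + 0)) | (0 | 0) | —a→ p8
  p8 = 0 | (0 | 0) | ·
Q's transition system — 9 states:
  q0 = a.(a.0 + (0 + 0)) | b.a.(0 | 0) | —a→ q1, —b→ q2
  q1 = (a.0 + (0 + 0)) | b.a.(0 | 0) | —a→ q3, —b→ q4
  q2 = a.(a.0 + (0 + 0)) | a.(0 | 0) | —a→ q4, —a→ q5
  q3 = 0 | b.a.(0 | 0) | —b→ q6
  q4 = (a.0 + (0 + 0)) | a.(0 | 0) | —a→ q6, —a→ q7
  q5 = a.(a.0 + (0 + 0)) | (0 | 0) | —a→ q7
  q6 = 0 | a.(0 | 0) | —a→ q8
  q7 = (a.0 + (0 + 0)) | (0 | 0) | —a→ q8
  q8 = 0 | (0 | 0) | ·
Bisimilarity quotient blocks:
  B0 = {p0}
  B1 = {p1}
  B2 = {p4}
  B3 = {p7, q6, q7}
  B4 = {p8, q8}
  B5 = {p6}
  B6 = {p3}
  B7 = {p2}
  B8 = {p5, q4, q5}
  B9 = {q0}
  B10 = {q1}
  B11 = {q3}
  B12 = {q2}
p0 ∈ B0, q0 ∈ B9 → different blocks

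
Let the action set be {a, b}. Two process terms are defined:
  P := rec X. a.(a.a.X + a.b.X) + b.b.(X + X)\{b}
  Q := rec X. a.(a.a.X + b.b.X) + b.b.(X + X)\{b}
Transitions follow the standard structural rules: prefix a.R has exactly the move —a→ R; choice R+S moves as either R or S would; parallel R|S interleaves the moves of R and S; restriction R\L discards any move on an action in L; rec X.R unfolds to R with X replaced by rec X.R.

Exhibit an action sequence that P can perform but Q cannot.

aab

LTS(P): 10 reachable states
  m0 = rec X. a.(a.a.X + a.b.X) + b.b.(X + X)\{b} has moves =a=> m1, =b=> m2
  m1 = a.a.(rec X. a.(a.a.X + a.b.X) + b.b.(X + X)\{b}) + a.b.(rec X. a.(a.a.X + a.b.X) + b.b.(X + X)\{b}) has moves =a=> m3, =a=> m4
  m2 = b.((rec X. a.(a.a.X + a.b.X) + b.b.(X + X)\{b}) + (rec X. a.(a.a.X + a.b.X) + b.b.(X + X)\{b}))\{b} has moves =b=> m5
  m3 = a.(rec X. a.(a.a.X + a.b.X) + b.b.(X + X)\{b}) has moves =a=> m0
  m4 = b.(rec X. a.(a.a.X + a.b.X) + b.b.(X + X)\{b}) has moves =b=> m0
  m5 = ((rec X. a.(a.a.X + a.b.X) + b.b.(X + X)\{b}) + (rec X. a.(a.a.X + a.b.X) + b.b.(X + X)\{b}))\{b} has moves =a=> m6
  m6 = (a.a.(rec X. a.(a.a.X + a.b.X) + b.b.(X + X)\{b}) + a.b.(rec X. a.(a.a.X + a.b.X) + b.b.(X + X)\{b}))\{b} has moves =a=> m7, =a=> m8
  m7 = (a.(rec X. a.(a.a.X + a.b.X) + b.b.(X + X)\{b}))\{b} has moves =a=> m9
  m8 = (b.(rec X. a.(a.a.X + a.b.X) + b.b.(X + X)\{b}))\{b} has moves deadlocked
  m9 = (rec X. a.(a.a.X + a.b.X) + b.b.(X + X)\{b})\{b} has moves =a=> m6
LTS(Q): 9 reachable states
  n0 = rec X. a.(a.a.X + b.b.X) + b.b.(X + X)\{b} has moves =a=> n1, =b=> n2
  n1 = a.a.(rec X. a.(a.a.X + b.b.X) + b.b.(X + X)\{b}) + b.b.(rec X. a.(a.a.X + b.b.X) + b.b.(X + X)\{b}) has moves =a=> n3, =b=> n4
  n2 = b.((rec X. a.(a.a.X + b.b.X) + b.b.(X + X)\{b}) + (rec X. a.(a.a.X + b.b.X) + b.b.(X + X)\{b}))\{b} has moves =b=> n5
  n3 = a.(rec X. a.(a.a.X + b.b.X) + b.b.(X + X)\{b}) has moves =a=> n0
  n4 = b.(rec X. a.(a.a.X + b.b.X) + b.b.(X + X)\{b}) has moves =b=> n0
  n5 = ((rec X. a.(a.a.X + b.b.X) + b.b.(X + X)\{b}) + (rec X. a.(a.a.X + b.b.X) + b.b.(X + X)\{b}))\{b} has moves =a=> n6
  n6 = (a.a.(rec X. a.(a.a.X + b.b.X) + b.b.(X + X)\{b}) + b.b.(rec X. a.(a.a.X + b.b.X) + b.b.(X + X)\{b}))\{b} has moves =a=> n7
  n7 = (a.(rec X. a.(a.a.X + b.b.X) + b.b.(X + X)\{b}))\{b} has moves =a=> n8
  n8 = (rec X. a.(a.a.X + b.b.X) + b.b.(X + X)\{b})\{b} has moves =a=> n6
Trace ⟨aab⟩ through P, begin at {m0}:
  step 1 (a): {m1}
  step 2 (a): {m3, m4}
  step 3 (b): {m0}
  — P admits the full trace.
Trace ⟨aab⟩ through Q, begin at {n0}:
  step 1 (a): {n1}
  step 2 (a): {n3}
  step 3 (b): no successor for Q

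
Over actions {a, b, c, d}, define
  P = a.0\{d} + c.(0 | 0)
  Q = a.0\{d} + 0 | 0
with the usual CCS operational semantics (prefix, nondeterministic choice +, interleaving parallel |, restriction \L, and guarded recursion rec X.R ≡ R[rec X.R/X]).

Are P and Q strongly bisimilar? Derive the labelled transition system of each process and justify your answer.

LTS(P): 3 reachable states
  m0 = a.0\{d} + c.(0 | 0) :: --a--▸ m1, --c--▸ m2
  m1 = 0\{d} :: deadlocked
  m2 = 0 | 0 :: deadlocked
LTS(Q): 2 reachable states
  n0 = a.0\{d} + 0 | 0 :: --a--▸ n1
  n1 = 0\{d} :: deadlocked
Bisimilarity quotient blocks:
  B0 = {m0}
  B1 = {m1, m2, n1}
  B2 = {n0}
m0 ∈ B0, n0 ∈ B2 → different blocks

NO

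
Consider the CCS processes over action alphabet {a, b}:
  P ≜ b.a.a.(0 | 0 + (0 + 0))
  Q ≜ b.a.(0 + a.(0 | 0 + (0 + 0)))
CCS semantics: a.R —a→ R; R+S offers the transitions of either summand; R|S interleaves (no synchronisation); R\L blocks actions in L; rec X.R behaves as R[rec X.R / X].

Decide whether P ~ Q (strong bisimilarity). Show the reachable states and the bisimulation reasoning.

P's transition system — 4 states:
  s0 = b.a.a.(0 | 0 + (0 + 0)) → --b--▸ s1
  s1 = a.a.(0 | 0 + (0 + 0)) → --a--▸ s2
  s2 = a.(0 | 0 + (0 + 0)) → --a--▸ s3
  s3 = 0 | 0 + (0 + 0) → stopped
Q's transition system — 4 states:
  t0 = b.a.(0 + a.(0 | 0 + (0 + 0))) → --b--▸ t1
  t1 = a.(0 + a.(0 | 0 + (0 + 0))) → --a--▸ t2
  t2 = 0 + a.(0 | 0 + (0 + 0)) → --a--▸ t3
  t3 = 0 | 0 + (0 + 0) → stopped
Bisimilarity quotient blocks:
  B0 = {s0, t0}
  B1 = {s1, t1}
  B2 = {s2, t2}
  B3 = {s3, t3}
s0 ∈ B0, t0 ∈ B0 → same block

bisimilar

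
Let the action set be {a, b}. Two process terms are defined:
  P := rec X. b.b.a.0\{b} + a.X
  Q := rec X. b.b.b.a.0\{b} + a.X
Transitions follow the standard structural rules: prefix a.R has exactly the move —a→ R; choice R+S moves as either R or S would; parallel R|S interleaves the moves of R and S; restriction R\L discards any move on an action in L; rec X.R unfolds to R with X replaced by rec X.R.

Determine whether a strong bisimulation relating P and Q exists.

LTS(P): 4 reachable states
  p0 = rec X. b.b.a.0\{b} + a.X :: --a--▸ p0, --b--▸ p1
  p1 = b.a.0\{b} :: --b--▸ p2
  p2 = a.0\{b} :: --a--▸ p3
  p3 = 0\{b} :: ·
LTS(Q): 5 reachable states
  q0 = rec X. b.b.b.a.0\{b} + a.X :: --a--▸ q0, --b--▸ q1
  q1 = b.b.a.0\{b} :: --b--▸ q2
  q2 = b.a.0\{b} :: --b--▸ q3
  q3 = a.0\{b} :: --a--▸ q4
  q4 = 0\{b} :: ·
Coarsest stable partition (strong bisimilarity classes):
  B0 = {p0}
  B1 = {p1, q2}
  B2 = {p2, q3}
  B3 = {p3, q4}
  B4 = {q0}
  B5 = {q1}
p0 ∈ B0, q0 ∈ B4 → different blocks

not bisimilar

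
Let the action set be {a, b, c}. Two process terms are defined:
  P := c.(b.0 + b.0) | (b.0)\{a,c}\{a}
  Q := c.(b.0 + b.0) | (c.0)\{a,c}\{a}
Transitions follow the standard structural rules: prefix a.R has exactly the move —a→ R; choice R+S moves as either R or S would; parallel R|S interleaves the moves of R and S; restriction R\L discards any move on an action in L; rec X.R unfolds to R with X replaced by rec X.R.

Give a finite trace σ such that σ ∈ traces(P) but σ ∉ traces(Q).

b

P's transition system — 6 states:
  m0 = c.(b.0 + b.0) | (b.0)\{a,c}\{a} ⊢ ··b··> m1, ··c··> m2
  m1 = c.(b.0 + b.0) | 0\{a,c}\{a} ⊢ ··c··> m3
  m2 = (b.0 + b.0) | (b.0)\{a,c}\{a} ⊢ ··b··> m3, ··b··> m4
  m3 = (b.0 + b.0) | 0\{a,c}\{a} ⊢ ··b··> m5
  m4 = 0 | (b.0)\{a,c}\{a} ⊢ ··b··> m5
  m5 = 0 | 0\{a,c}\{a} ⊢ (no moves)
Q's transition system — 3 states:
  n0 = c.(b.0 + b.0) | (c.0)\{a,c}\{a} ⊢ ··c··> n1
  n1 = (b.0 + b.0) | (c.0)\{a,c}\{a} ⊢ ··b··> n2
  n2 = 0 | (c.0)\{a,c}\{a} ⊢ (no moves)
Executing b from P (initial set {m0}):
  after b @ step 1: {m1}
  P completes σ.
Executing b from Q (initial set {n0}):
  after b @ step 1: ∅  — Q cannot continue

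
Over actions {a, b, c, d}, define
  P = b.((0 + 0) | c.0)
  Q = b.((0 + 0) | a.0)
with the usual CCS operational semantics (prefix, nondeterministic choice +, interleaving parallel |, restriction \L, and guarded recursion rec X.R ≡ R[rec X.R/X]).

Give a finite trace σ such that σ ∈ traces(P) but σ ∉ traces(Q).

bc

Reachable graph of P (3 states):
  u0 = b.((0 + 0) | c.0) ⊢ --b--▸ u1
  u1 = (0 + 0) | c.0 ⊢ --c--▸ u2
  u2 = (0 + 0) | 0 ⊢ deadlocked
Reachable graph of Q (3 states):
  v0 = b.((0 + 0) | a.0) ⊢ --b--▸ v1
  v1 = (0 + 0) | a.0 ⊢ --a--▸ v2
  v2 = (0 + 0) | 0 ⊢ deadlocked
Run σ = ⟨bc⟩ on P: start {u0}
  step 1 (b): {u1}
  step 2 (c): {u2}
  P completes σ.
Run σ = ⟨bc⟩ on Q: start {v0}
  step 1 (b): {v1}
  step 2 (c): no successor for Q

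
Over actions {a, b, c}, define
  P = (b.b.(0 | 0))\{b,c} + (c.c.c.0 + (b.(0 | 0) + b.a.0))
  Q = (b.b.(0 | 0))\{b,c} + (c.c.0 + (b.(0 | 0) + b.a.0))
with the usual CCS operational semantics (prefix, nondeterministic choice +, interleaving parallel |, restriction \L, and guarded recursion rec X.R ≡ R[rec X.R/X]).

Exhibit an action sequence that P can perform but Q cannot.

Reachable graph of P (6 states):
  s0 = (b.b.(0 | 0))\{b,c} + (c.c.c.0 + (b.(0 | 0) + b.a.0)) has moves --b--▸ s1, --b--▸ s2, --c--▸ s3
  s1 = 0 | 0 has moves ·
  s2 = a.0 has moves --a--▸ s4
  s3 = c.c.0 has moves --c--▸ s5
  s4 = 0 has moves ·
  s5 = c.0 has moves --c--▸ s4
Reachable graph of Q (5 states):
  t0 = (b.b.(0 | 0))\{b,c} + (c.c.0 + (b.(0 | 0) + b.a.0)) has moves --b--▸ t1, --b--▸ t2, --c--▸ t3
  t1 = 0 | 0 has moves ·
  t2 = a.0 has moves --a--▸ t4
  t3 = c.0 has moves --c--▸ t4
  t4 = 0 has moves ·
Trace ⟨ccc⟩ through P, begin at {s0}:
  step 1 (c): {s3}
  step 2 (c): {s5}
  step 3 (c): {s4}
  ✓ P
Trace ⟨ccc⟩ through Q, begin at {t0}:
  step 1 (c): {t3}
  step 2 (c): {t4}
  step 3 (c): ∅  — Q cannot continue

ccc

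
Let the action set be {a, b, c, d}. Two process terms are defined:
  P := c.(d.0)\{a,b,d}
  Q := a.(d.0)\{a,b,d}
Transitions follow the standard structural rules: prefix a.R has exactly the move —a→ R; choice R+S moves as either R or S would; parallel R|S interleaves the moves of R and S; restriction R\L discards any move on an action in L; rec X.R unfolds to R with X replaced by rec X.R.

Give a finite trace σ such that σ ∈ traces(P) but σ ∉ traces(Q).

P's transition system — 2 states:
  s0 = c.(d.0)\{a,b,d} | ··c··> s1
  s1 = (d.0)\{a,b,d} | ·
Q's transition system — 2 states:
  t0 = a.(d.0)\{a,b,d} | ··a··> t1
  t1 = (d.0)\{a,b,d} | ·
Run σ = ⟨c⟩ on P: start {s0}
  [1] c ⇒ {s1}
  — P admits the full trace.
Run σ = ⟨c⟩ on Q: start {t0}
  [1] c ⇒ ∅  — Q cannot continue

c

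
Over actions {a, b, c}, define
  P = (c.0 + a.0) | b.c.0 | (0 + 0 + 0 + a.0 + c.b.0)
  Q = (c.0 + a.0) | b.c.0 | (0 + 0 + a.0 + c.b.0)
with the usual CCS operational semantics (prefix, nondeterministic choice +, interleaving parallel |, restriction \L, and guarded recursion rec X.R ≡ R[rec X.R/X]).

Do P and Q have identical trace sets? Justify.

trace-equivalent

Reachable graph of P (18 states):
  s0 = (c.0 + a.0) | b.c.0 | (0 + 0 + 0 + a.0 + c.b.0) ⊢ ··a··> s1, ··a··> s2, ··b··> s3, ··c··> s2, ··c··> s4
  s1 = (c.0 + a.0) | b.c.0 | 0 ⊢ ··a··> s5, ··b··> s6, ··c··> s5
  s2 = 0 | b.c.0 | (0 + 0 + 0 + a.0 + c.b.0) ⊢ ··a··> s5, ··b··> s7, ··c··> s8
  s3 = (c.0 + a.0) | c.0 | (0 + 0 + 0 + a.0 + c.b.0) ⊢ ··a··> s6, ··a··> s7, ··c··> s10, ··c··> s7, ··c··> s9
  s4 = (c.0 + a.0) | b.c.0 | b.0 ⊢ ··a··> s8, ··b··> s1, ··b··> s10, ··c··> s8
  s5 = 0 | b.c.0 | 0 ⊢ ··b··> s11
  s6 = (c.0 + a.0) | c.0 | 0 ⊢ ··a··> s11, ··c··> s11, ··c··> s12
  s7 = 0 | c.0 | (0 + 0 + 0 + a.0 + c.b.0) ⊢ ··a··> s11, ··c··> s13, ··c··> s14
  s8 = 0 | b.c.0 | b.0 ⊢ ··b··> s14, ··b··> s5
  s9 = (c.0 + a.0) | 0 | (0 + 0 + 0 + a.0 + c.b.0) ⊢ ··a··> s12, ··a··> s13, ··c··> s13, ··c··> s15
  s10 = (c.0 + a.0) | c.0 | b.0 ⊢ ··a··> s14, ··b··> s6, ··c··> s14, ··c··> s15
  s11 = 0 | c.0 | 0 ⊢ ··c··> s16
  s12 = (c.0 + a.0) | 0 | 0 ⊢ ··a··> s16, ··c··> s16
  s13 = 0 | 0 | (0 + 0 + 0 + a.0 + c.b.0) ⊢ ··a··> s16, ··c··> s17
  s14 = 0 | c.0 | b.0 ⊢ ··b··> s11, ··c··> s17
  s15 = (c.0 + a.0) | 0 | b.0 ⊢ ··a··> s17, ··b··> s12, ··c··> s17
  s16 = 0 | 0 | 0 ⊢ ∅
  s17 = 0 | 0 | b.0 ⊢ ··b··> s16
Reachable graph of Q (18 states):
  t0 = (c.0 + a.0) | b.c.0 | (0 + 0 + a.0 + c.b.0) ⊢ ··a··> t1, ··a··> t2, ··b··> t3, ··c··> t2, ··c··> t4
  t1 = (c.0 + a.0) | b.c.0 | 0 ⊢ ··a··> t5, ··b··> t6, ··c··> t5
  t2 = 0 | b.c.0 | (0 + 0 + a.0 + c.b.0) ⊢ ··a··> t5, ··b··> t7, ··c··> t8
  t3 = (c.0 + a.0) | c.0 | (0 + 0 + a.0 + c.b.0) ⊢ ··a··> t6, ··a··> t7, ··c··> t10, ··c··> t7, ··c··> t9
  t4 = (c.0 + a.0) | b.c.0 | b.0 ⊢ ··a··> t8, ··b··> t1, ··b··> t10, ··c··> t8
  t5 = 0 | b.c.0 | 0 ⊢ ··b··> t11
  t6 = (c.0 + a.0) | c.0 | 0 ⊢ ··a··> t11, ··c··> t11, ··c··> t12
  t7 = 0 | c.0 | (0 + 0 + a.0 + c.b.0) ⊢ ··a··> t11, ··c··> t13, ··c··> t14
  t8 = 0 | b.c.0 | b.0 ⊢ ··b··> t14, ··b··> t5
  t9 = (c.0 + a.0) | 0 | (0 + 0 + a.0 + c.b.0) ⊢ ··a··> t12, ··a··> t13, ··c··> t13, ··c··> t15
  t10 = (c.0 + a.0) | c.0 | b.0 ⊢ ··a··> t14, ··b··> t6, ··c··> t14, ··c··> t15
  t11 = 0 | c.0 | 0 ⊢ ··c··> t16
  t12 = (c.0 + a.0) | 0 | 0 ⊢ ··a··> t16, ··c··> t16
  t13 = 0 | 0 | (0 + 0 + a.0 + c.b.0) ⊢ ··a··> t16, ··c··> t17
  t14 = 0 | c.0 | b.0 ⊢ ··b··> t11, ··c··> t17
  t15 = (c.0 + a.0) | 0 | b.0 ⊢ ··a··> t17, ··b··> t12, ··c··> t17
  t16 = 0 | 0 | 0 ⊢ ∅
  t17 = 0 | 0 | b.0 ⊢ ··b··> t16
Bisimilarity quotient blocks:
  B0 = {s0, t0}
  B1 = {s3, t3}
  B2 = {s10, t10}
  B3 = {s6, t6}
  B4 = {s12, t12}
  B5 = {s16, t16}
  B6 = {s11, t11}
  B7 = {s15, t15}
  B8 = {s17, t17}
  B9 = {s14, t14}
  B10 = {s7, t7}
  B11 = {s13, t13}
  B12 = {s9, t9}
  B13 = {s2, t2}
  B14 = {s5, t5}
  B15 = {s8, t8}
  B16 = {s1, t1}
  B17 = {s4, t4}
s0 ∈ B0, t0 ∈ B0 → same block
Bisimilar ⇒ trace-equivalent.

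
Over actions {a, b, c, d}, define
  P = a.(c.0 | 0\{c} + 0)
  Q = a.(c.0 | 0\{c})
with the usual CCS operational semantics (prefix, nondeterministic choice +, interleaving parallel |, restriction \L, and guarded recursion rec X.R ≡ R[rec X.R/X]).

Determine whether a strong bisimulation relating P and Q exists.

P ~ Q

LTS(P): 3 reachable states
  u0 = a.(c.0 | 0\{c} + 0) ⊢ -a-> u1
  u1 = c.0 | 0\{c} + 0 ⊢ -c-> u2
  u2 = 0 | 0\{c} ⊢ (no moves)
LTS(Q): 3 reachable states
  v0 = a.(c.0 | 0\{c}) ⊢ -a-> v1
  v1 = c.0 | 0\{c} ⊢ -c-> v2
  v2 = 0 | 0\{c} ⊢ (no moves)
Coarsest stable partition (strong bisimilarity classes):
  B0 = {u0, v0}
  B1 = {u1, v1}
  B2 = {u2, v2}
u0 ∈ B0, v0 ∈ B0 → same block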